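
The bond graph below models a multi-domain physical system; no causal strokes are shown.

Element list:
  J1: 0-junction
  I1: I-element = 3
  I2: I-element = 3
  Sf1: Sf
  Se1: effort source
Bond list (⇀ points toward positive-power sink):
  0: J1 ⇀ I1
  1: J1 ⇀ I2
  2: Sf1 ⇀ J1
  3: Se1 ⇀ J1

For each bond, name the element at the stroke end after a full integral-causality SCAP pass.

#0 →I1
#1 →I2
#2 →Sf1
#3 →J1

#2 stroke at Sf1  (Sf1 fixes flow; stroke at Sf1)
#3 stroke at J1  (Se1 fixes effort; stroke away)
#0 stroke at I1  (common-e at J1 fixed by 3)
#1 stroke at I2  (0-jn J1 has e-setter on 3)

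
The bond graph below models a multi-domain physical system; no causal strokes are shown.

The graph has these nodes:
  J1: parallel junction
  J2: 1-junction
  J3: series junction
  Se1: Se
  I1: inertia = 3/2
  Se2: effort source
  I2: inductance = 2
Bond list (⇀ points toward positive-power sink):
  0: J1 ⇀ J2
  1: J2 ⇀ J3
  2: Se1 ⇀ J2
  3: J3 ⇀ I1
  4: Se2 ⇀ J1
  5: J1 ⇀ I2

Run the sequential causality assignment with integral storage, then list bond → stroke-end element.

bond 2 |J2  (Se1 (Se) sets effort on bond)
bond 4 |J1  (Se2 (Se) sets effort on bond)
bond 0 |J2  (J1 effort already set via bond 4)
bond 5 |I2  (0-jn J1 has e-setter on 4)
bond 1 |J3  (J2 needs exactly one f-in)
bond 3 |I1  (closing 1-jn rule on J3)

bond 0 stroke at J2
bond 1 stroke at J3
bond 2 stroke at J2
bond 3 stroke at I1
bond 4 stroke at J1
bond 5 stroke at I2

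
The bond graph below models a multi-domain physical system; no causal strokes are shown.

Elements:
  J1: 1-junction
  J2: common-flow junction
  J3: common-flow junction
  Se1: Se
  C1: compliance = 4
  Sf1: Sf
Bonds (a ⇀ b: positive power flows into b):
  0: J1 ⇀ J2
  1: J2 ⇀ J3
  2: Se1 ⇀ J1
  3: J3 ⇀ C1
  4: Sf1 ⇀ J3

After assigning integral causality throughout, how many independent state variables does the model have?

1  (C1 all integral)

b2 stroke at J1  (source Se1 imposes e)
b4 stroke at Sf1  (Sf1: flow source, stroke at near end)
b0 stroke at J2  (J1: last free bond brings flow in)
b1 stroke at J3  (only one flow-in slot at J2)
b3 stroke at J3  (J3 flow already set via bond 4)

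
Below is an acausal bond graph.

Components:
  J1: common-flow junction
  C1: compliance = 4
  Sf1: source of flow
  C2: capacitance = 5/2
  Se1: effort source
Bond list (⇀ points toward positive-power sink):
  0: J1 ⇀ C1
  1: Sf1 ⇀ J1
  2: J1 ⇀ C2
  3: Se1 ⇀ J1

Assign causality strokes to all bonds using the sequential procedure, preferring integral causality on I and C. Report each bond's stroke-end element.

b0 |J1
b1 |Sf1
b2 |J1
b3 |J1

bond 1 |Sf1  (Sf1 (Sf) sets flow on bond)
bond 3 |J1  (Se1 (Se) sets effort on bond)
bond 0 |J1  (common-f at J1 fixed by 1)
bond 2 |J1  (J1: bond 1 brought flow, rest push out)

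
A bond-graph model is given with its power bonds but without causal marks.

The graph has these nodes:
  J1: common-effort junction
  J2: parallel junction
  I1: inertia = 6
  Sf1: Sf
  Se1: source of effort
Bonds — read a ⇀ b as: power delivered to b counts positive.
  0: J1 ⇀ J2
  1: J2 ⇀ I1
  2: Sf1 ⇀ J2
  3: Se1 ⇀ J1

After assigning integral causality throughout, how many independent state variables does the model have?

1  (I1 all integral)

β2 |Sf1  (Sf1 fixes flow; stroke at Sf1)
β3 |J1  (Se1 (Se) sets effort on bond)
β0 |J2  (J1 effort already set via bond 3)
β1 |I1  (J2: bond 0 brought effort, rest push out)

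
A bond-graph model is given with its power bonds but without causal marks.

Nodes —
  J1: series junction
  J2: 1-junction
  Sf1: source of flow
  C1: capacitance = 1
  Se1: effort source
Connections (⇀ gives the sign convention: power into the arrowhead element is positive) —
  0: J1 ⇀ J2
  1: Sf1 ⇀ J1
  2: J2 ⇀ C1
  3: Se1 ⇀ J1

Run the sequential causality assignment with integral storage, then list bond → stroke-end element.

b1 stroke→Sf1  (Sf1: flow source, stroke at near end)
b3 stroke→J1  (Se1: effort source, stroke at far end)
b0 stroke→J1  (1-jn J1 has f-setter on 1)
b2 stroke→J2  (J2: bond 0 brought flow, rest push out)

β0 →J1
β1 →Sf1
β2 →J2
β3 →J1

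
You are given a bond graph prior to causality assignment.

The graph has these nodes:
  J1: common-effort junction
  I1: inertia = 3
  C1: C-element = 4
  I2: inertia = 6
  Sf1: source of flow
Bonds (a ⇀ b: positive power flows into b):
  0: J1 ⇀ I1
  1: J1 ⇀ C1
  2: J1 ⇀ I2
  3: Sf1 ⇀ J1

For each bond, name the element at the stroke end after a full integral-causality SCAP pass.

b3 |Sf1  (Sf1: flow source, stroke at near end)
b0 |I1  (prefer integral on I1)
b1 |J1  (prefer integral on C1)
b2 |I2  (0-jn J1 has e-setter on 1)

β0 stroke at I1
β1 stroke at J1
β2 stroke at I2
β3 stroke at Sf1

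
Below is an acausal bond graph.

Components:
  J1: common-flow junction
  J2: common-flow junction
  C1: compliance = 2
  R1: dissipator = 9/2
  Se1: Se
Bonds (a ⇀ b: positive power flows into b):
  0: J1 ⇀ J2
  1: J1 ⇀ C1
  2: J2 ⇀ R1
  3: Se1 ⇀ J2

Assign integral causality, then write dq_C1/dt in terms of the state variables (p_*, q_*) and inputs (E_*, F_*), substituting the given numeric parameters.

bond 3 stroke at J2  (Se1 (Se) sets effort on bond)
bond 1 stroke at J1  (prefer integral on C1)
bond 0 stroke at J2  (closing 1-jn rule on J1)
bond 2 stroke at R1  (J2: last free bond brings flow in)

dq_C1/dt = 2*E_Se1/9 - q_C1/9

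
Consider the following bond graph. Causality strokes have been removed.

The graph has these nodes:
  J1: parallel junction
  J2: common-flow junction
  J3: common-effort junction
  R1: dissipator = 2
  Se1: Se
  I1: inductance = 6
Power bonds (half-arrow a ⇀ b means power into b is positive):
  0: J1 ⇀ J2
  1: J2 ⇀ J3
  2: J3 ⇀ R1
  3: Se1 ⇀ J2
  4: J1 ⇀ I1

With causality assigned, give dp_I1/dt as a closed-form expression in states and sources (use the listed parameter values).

bond 3 |J2  (Se1: effort source, stroke at far end)
bond 4 |I1  (I1 integral (f out))
bond 0 |J1  (J1: last free bond brings effort in)
bond 1 |J2  (common-f at J2 fixed by 0)
bond 2 |J3  (J3 needs exactly one e-in)

dp_I1/dt = -E_Se1 - p_I1/3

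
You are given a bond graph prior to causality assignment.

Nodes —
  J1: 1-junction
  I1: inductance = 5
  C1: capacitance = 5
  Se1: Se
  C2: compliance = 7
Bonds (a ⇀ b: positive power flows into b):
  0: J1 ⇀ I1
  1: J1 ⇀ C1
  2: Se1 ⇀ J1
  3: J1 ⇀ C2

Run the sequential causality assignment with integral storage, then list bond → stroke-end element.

#0 stroke at I1
#1 stroke at J1
#2 stroke at J1
#3 stroke at J1

bond 2 |J1  (source Se1 imposes e)
bond 0 |I1  (I1 outputs flow p/I1)
bond 1 |J1  (common-f at J1 fixed by 0)
bond 3 |J1  (J1 flow already set via bond 0)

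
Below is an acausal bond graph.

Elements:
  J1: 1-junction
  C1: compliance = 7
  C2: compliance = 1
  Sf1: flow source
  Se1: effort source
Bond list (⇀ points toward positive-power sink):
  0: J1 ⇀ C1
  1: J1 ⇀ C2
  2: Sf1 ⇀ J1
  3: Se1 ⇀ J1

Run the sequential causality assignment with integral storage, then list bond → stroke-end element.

bond 2 |Sf1  (Sf1: flow source, stroke at near end)
bond 3 |J1  (Se1 fixes effort; stroke away)
bond 0 |J1  (J1 flow already set via bond 2)
bond 1 |J1  (common-f at J1 fixed by 2)

β0 →J1
β1 →J1
β2 →Sf1
β3 →J1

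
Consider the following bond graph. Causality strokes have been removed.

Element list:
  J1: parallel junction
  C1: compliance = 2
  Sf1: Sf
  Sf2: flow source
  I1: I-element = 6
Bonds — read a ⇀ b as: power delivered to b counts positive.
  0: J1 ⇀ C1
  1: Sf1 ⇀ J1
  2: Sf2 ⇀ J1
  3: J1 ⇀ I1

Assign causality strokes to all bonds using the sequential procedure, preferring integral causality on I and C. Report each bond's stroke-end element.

#0 stroke→J1
#1 stroke→Sf1
#2 stroke→Sf2
#3 stroke→I1

#1 →Sf1  (Sf1: flow source, stroke at near end)
#2 →Sf2  (source Sf2 imposes f)
#0 →J1  (prefer integral on C1)
#3 →I1  (common-e at J1 fixed by 0)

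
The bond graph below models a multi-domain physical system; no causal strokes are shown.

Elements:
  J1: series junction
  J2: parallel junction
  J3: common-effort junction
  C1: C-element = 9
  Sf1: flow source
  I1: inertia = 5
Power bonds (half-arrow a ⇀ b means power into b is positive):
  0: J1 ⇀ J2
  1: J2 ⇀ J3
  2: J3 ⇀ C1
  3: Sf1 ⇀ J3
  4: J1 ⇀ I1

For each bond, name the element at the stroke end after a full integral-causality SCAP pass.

b3 |Sf1  (source Sf1 imposes f)
b2 |J3  (C1 integral (e out))
b1 |J2  (J3 effort already set via bond 2)
b0 |J1  (0-jn J2 has e-setter on 1)
b4 |I1  (only one flow-in slot at J1)

β0 stroke→J1
β1 stroke→J2
β2 stroke→J3
β3 stroke→Sf1
β4 stroke→I1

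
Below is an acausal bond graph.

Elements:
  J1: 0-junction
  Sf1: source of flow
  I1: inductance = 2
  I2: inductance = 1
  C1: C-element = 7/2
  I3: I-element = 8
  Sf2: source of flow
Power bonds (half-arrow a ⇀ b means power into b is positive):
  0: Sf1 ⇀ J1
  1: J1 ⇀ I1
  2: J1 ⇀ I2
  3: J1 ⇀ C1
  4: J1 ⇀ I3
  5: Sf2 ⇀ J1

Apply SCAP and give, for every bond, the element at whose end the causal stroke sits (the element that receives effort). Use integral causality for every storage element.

#0 stroke→Sf1  (Sf1 fixes flow; stroke at Sf1)
#5 stroke→Sf2  (source Sf2 imposes f)
#1 stroke→I1  (I1 outputs flow p/I1)
#2 stroke→I2  (I2 outputs flow p/I2)
#3 stroke→J1  (prefer integral on C1)
#4 stroke→I3  (J1 effort already set via bond 3)

#0 →Sf1
#1 →I1
#2 →I2
#3 →J1
#4 →I3
#5 →Sf2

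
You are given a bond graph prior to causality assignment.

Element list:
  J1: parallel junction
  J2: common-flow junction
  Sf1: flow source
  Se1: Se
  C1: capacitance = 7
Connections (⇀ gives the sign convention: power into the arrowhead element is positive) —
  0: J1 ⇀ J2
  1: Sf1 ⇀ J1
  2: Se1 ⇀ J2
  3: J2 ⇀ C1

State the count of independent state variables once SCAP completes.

β1 |Sf1  (Sf1 fixes flow; stroke at Sf1)
β2 |J2  (Se1 (Se) sets effort on bond)
β0 |J1  (only one effort-in slot at J1)
β3 |J2  (J2: bond 0 brought flow, rest push out)

1  (C1 all integral)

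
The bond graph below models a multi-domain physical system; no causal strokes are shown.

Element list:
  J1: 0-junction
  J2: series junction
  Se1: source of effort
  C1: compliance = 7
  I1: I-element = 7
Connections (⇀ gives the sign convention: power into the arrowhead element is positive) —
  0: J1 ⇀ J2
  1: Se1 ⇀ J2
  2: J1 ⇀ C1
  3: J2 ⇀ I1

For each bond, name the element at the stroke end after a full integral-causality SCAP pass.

#0 stroke→J2
#1 stroke→J2
#2 stroke→J1
#3 stroke→I1

bond 1 →J2  (Se1: effort source, stroke at far end)
bond 2 →J1  (C1 outputs effort q/C1)
bond 0 →J2  (J1 effort already set via bond 2)
bond 3 →I1  (J2 needs exactly one f-in)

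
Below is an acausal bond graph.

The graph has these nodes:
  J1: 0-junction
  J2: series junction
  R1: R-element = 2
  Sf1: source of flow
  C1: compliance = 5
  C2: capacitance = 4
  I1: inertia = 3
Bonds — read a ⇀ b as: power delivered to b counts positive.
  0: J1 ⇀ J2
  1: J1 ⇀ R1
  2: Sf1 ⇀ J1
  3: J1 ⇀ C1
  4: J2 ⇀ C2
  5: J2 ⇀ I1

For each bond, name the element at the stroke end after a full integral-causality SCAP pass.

#0 |J2
#1 |R1
#2 |Sf1
#3 |J1
#4 |J2
#5 |I1

#2 →Sf1  (Sf1 fixes flow; stroke at Sf1)
#3 →J1  (C1 outputs effort q/C1)
#0 →J2  (common-e at J1 fixed by 3)
#1 →R1  (0-jn J1 has e-setter on 3)
#4 →J2  (prefer integral on C2)
#5 →I1  (J2: last free bond brings flow in)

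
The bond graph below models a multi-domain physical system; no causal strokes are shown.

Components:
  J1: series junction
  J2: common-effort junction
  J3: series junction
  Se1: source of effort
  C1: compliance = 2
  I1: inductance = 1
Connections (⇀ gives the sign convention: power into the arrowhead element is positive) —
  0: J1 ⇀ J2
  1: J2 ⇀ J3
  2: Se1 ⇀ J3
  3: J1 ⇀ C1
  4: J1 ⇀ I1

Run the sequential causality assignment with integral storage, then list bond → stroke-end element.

bond 2 →J3  (source Se1 imposes e)
bond 1 →J2  (closing 1-jn rule on J3)
bond 0 →J1  (J2 effort already set via bond 1)
bond 3 →J1  (C1 integral (e out))
bond 4 →I1  (J1: last free bond brings flow in)

bond 0 |J1
bond 1 |J2
bond 2 |J3
bond 3 |J1
bond 4 |I1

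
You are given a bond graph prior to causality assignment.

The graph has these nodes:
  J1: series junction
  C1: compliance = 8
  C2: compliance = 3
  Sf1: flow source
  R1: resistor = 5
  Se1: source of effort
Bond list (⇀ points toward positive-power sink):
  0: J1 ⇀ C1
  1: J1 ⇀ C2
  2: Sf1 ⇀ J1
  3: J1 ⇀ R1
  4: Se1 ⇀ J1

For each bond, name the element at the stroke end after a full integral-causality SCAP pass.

bond 2 →Sf1  (Sf1 (Sf) sets flow on bond)
bond 4 →J1  (Se1 (Se) sets effort on bond)
bond 0 →J1  (J1 flow already set via bond 2)
bond 1 →J1  (1-jn J1 has f-setter on 2)
bond 3 →J1  (J1: bond 2 brought flow, rest push out)

β0 |J1
β1 |J1
β2 |Sf1
β3 |J1
β4 |J1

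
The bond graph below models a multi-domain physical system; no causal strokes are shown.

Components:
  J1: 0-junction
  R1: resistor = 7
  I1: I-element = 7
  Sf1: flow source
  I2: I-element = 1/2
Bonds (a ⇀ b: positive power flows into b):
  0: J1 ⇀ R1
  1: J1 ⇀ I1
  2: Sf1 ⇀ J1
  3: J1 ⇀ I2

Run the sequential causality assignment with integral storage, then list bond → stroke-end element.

#2 |Sf1  (Sf1 fixes flow; stroke at Sf1)
#1 |I1  (I1 outputs flow p/I1)
#3 |I2  (I2 integral (f out))
#0 |J1  (J1: last free bond brings effort in)

b0 |J1
b1 |I1
b2 |Sf1
b3 |I2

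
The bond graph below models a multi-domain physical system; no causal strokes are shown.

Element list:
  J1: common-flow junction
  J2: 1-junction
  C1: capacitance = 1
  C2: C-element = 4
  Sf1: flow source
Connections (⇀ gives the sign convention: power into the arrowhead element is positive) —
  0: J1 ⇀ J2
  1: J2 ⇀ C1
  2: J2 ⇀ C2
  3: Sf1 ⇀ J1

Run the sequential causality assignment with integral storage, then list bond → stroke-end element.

β3 stroke at Sf1  (Sf1 (Sf) sets flow on bond)
β0 stroke at J1  (common-f at J1 fixed by 3)
β1 stroke at J2  (common-f at J2 fixed by 0)
β2 stroke at J2  (J2: bond 0 brought flow, rest push out)

#0 |J1
#1 |J2
#2 |J2
#3 |Sf1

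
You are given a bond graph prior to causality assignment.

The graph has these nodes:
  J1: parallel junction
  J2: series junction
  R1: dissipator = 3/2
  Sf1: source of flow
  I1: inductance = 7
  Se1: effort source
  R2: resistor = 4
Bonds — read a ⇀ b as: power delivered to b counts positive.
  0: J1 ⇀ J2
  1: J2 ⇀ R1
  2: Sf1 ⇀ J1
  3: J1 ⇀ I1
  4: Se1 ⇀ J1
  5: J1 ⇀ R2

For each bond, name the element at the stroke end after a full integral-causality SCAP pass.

#2 stroke→Sf1  (source Sf1 imposes f)
#4 stroke→J1  (Se1 fixes effort; stroke away)
#0 stroke→J2  (0-jn J1 has e-setter on 4)
#3 stroke→I1  (J1 effort already set via bond 4)
#5 stroke→R2  (J1: bond 4 brought effort, rest push out)
#1 stroke→R1  (only one flow-in slot at J2)

#0 stroke at J2
#1 stroke at R1
#2 stroke at Sf1
#3 stroke at I1
#4 stroke at J1
#5 stroke at R2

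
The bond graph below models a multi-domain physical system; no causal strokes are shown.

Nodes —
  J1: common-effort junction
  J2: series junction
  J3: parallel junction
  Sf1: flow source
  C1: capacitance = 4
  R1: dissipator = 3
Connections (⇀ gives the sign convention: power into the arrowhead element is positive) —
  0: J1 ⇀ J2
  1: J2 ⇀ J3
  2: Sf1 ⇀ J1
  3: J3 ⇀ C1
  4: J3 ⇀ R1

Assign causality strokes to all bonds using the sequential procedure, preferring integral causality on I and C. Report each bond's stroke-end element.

b2 stroke→Sf1  (source Sf1 imposes f)
b0 stroke→J1  (only one effort-in slot at J1)
b1 stroke→J2  (J2: bond 0 brought flow, rest push out)
b3 stroke→J3  (C1 outputs effort q/C1)
b4 stroke→R1  (0-jn J3 has e-setter on 3)

bond 0 stroke→J1
bond 1 stroke→J2
bond 2 stroke→Sf1
bond 3 stroke→J3
bond 4 stroke→R1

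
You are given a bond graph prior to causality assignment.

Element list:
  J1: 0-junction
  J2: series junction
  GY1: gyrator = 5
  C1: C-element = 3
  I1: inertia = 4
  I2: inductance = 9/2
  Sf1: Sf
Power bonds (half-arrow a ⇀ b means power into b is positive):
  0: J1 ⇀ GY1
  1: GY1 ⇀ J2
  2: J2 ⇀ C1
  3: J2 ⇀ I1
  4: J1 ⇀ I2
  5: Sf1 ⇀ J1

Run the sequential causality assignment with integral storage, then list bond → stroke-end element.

b5 stroke→Sf1  (Sf1: flow source, stroke at near end)
b2 stroke→J2  (C1: C, integral causality)
b3 stroke→I1  (prefer integral on I1)
b1 stroke→J2  (common-f at J2 fixed by 3)
b0 stroke→J1  (GY GY1: same side as bond 1)
b4 stroke→I2  (common-e at J1 fixed by 0)

b0 |J1
b1 |J2
b2 |J2
b3 |I1
b4 |I2
b5 |Sf1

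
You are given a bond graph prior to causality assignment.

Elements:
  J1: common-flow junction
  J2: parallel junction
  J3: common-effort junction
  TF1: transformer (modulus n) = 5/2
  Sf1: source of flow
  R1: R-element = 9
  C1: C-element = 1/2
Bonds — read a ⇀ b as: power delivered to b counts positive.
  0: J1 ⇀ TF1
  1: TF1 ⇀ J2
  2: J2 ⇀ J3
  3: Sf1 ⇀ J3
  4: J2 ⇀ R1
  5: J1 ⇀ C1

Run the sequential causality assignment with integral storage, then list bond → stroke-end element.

β3 stroke→Sf1  (source Sf1 imposes f)
β2 stroke→J3  (only one effort-in slot at J3)
β5 stroke→J1  (prefer integral on C1)
β0 stroke→TF1  (only one flow-in slot at J1)
β1 stroke→J2  (through TF1, causality passes straight; one stroke at TF1)
β4 stroke→R1  (J2 effort already set via bond 1)

#0 stroke→TF1
#1 stroke→J2
#2 stroke→J3
#3 stroke→Sf1
#4 stroke→R1
#5 stroke→J1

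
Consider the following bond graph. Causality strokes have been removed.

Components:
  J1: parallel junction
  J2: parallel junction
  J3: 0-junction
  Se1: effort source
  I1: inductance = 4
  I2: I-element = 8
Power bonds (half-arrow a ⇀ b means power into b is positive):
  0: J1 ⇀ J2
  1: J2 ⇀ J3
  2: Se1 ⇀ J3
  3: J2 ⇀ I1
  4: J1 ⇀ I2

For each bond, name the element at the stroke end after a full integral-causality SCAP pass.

β2 stroke at J3  (Se1 (Se) sets effort on bond)
β1 stroke at J2  (J3: bond 2 brought effort, rest push out)
β0 stroke at J1  (J2: bond 1 brought effort, rest push out)
β3 stroke at I1  (common-e at J2 fixed by 1)
β4 stroke at I2  (J1: bond 0 brought effort, rest push out)

b0 →J1
b1 →J2
b2 →J3
b3 →I1
b4 →I2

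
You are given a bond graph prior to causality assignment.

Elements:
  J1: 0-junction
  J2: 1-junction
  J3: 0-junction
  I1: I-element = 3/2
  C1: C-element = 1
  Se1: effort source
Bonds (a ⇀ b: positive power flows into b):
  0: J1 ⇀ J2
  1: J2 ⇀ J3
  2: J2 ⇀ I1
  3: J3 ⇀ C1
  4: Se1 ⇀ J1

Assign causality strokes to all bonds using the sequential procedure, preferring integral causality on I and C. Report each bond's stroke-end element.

#0 →J2
#1 →J2
#2 →I1
#3 →J3
#4 →J1

bond 4 |J1  (source Se1 imposes e)
bond 0 |J2  (J1 effort already set via bond 4)
bond 2 |I1  (I1: I, integral causality)
bond 1 |J2  (J2 flow already set via bond 2)
bond 3 |J3  (J3: last free bond brings effort in)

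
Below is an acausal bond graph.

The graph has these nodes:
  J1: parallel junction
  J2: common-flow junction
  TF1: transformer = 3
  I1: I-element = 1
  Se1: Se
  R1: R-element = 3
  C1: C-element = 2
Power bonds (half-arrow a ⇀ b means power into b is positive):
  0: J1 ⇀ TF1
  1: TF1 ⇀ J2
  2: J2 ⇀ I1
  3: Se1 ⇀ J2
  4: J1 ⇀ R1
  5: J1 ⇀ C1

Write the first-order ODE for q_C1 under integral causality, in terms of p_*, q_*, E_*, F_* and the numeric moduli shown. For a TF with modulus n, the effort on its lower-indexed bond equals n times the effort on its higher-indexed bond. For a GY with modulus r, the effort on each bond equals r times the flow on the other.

dq_C1/dt = -p_I1/3 - q_C1/6

b3 →J2  (Se1 fixes effort; stroke away)
b2 →I1  (I1 outputs flow p/I1)
b1 →J2  (common-f at J2 fixed by 2)
b0 →TF1  (TF TF1: opposite of bond 1)
b5 →J1  (C1: C, integral causality)
b4 →R1  (J1: bond 5 brought effort, rest push out)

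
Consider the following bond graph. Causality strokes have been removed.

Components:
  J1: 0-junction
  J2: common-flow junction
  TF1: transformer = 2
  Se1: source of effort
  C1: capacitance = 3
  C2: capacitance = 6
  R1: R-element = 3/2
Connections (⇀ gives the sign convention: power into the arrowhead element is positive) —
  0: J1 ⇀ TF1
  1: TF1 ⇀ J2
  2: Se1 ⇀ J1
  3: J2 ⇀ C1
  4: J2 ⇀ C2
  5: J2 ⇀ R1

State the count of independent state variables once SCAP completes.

2  (C1, C2 all integral)

b2 →J1  (Se1 fixes effort; stroke away)
b0 →TF1  (common-e at J1 fixed by 2)
b1 →J2  (TF TF1: opposite of bond 0)
b3 →J2  (prefer integral on C1)
b4 →J2  (prefer integral on C2)
b5 →R1  (J2 needs exactly one f-in)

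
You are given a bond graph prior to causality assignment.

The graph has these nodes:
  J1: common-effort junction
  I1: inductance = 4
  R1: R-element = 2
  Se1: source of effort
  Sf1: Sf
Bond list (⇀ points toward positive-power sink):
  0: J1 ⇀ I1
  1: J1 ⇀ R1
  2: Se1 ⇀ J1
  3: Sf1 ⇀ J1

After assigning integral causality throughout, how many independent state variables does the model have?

bond 2 stroke at J1  (Se1 fixes effort; stroke away)
bond 3 stroke at Sf1  (Sf1 fixes flow; stroke at Sf1)
bond 0 stroke at I1  (0-jn J1 has e-setter on 2)
bond 1 stroke at R1  (J1: bond 2 brought effort, rest push out)

1  (I1 all integral)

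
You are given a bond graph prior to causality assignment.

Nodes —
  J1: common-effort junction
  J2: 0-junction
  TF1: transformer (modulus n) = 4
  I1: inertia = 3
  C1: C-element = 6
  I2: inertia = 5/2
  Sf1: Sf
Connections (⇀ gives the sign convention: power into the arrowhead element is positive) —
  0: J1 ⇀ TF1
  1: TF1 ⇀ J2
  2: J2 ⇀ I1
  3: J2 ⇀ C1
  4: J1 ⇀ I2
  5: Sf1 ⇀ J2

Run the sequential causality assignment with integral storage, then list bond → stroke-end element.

bond 5 →Sf1  (source Sf1 imposes f)
bond 2 →I1  (I1: I, integral causality)
bond 3 →J2  (C1 integral (e out))
bond 1 →TF1  (J2: bond 3 brought effort, rest push out)
bond 0 →J1  (through TF1, causality passes straight; one stroke at TF1)
bond 4 →I2  (common-e at J1 fixed by 0)

#0 →J1
#1 →TF1
#2 →I1
#3 →J2
#4 →I2
#5 →Sf1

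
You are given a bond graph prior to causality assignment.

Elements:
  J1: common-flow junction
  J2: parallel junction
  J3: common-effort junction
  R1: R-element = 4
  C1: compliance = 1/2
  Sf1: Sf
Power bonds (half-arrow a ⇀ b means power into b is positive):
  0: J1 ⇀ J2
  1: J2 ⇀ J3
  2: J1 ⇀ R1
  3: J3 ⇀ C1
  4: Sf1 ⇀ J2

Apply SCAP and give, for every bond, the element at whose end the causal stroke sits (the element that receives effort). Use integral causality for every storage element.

#0 stroke→J1
#1 stroke→J2
#2 stroke→R1
#3 stroke→J3
#4 stroke→Sf1

b4 stroke at Sf1  (source Sf1 imposes f)
b3 stroke at J3  (prefer integral on C1)
b1 stroke at J2  (0-jn J3 has e-setter on 3)
b0 stroke at J1  (0-jn J2 has e-setter on 1)
b2 stroke at R1  (closing 1-jn rule on J1)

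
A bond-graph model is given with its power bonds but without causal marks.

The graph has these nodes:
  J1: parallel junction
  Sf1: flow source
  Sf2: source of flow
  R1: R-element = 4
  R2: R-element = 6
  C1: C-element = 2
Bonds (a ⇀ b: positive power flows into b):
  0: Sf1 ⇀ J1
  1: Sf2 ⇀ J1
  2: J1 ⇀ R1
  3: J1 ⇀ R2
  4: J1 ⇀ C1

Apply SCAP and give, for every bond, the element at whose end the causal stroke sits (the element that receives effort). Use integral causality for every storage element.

#0 |Sf1
#1 |Sf2
#2 |R1
#3 |R2
#4 |J1

bond 0 stroke→Sf1  (Sf1: flow source, stroke at near end)
bond 1 stroke→Sf2  (source Sf2 imposes f)
bond 4 stroke→J1  (C1: C, integral causality)
bond 2 stroke→R1  (J1: bond 4 brought effort, rest push out)
bond 3 stroke→R2  (common-e at J1 fixed by 4)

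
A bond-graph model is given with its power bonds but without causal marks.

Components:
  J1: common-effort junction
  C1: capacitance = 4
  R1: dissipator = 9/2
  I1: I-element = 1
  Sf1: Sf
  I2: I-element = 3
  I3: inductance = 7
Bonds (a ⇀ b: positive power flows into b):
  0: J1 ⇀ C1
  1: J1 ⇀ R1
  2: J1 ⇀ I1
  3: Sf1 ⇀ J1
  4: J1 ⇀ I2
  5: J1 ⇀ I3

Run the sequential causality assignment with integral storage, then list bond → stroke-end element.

bond 3 stroke at Sf1  (Sf1 fixes flow; stroke at Sf1)
bond 0 stroke at J1  (C1 integral (e out))
bond 1 stroke at R1  (0-jn J1 has e-setter on 0)
bond 2 stroke at I1  (J1 effort already set via bond 0)
bond 4 stroke at I2  (J1 effort already set via bond 0)
bond 5 stroke at I3  (common-e at J1 fixed by 0)

β0 stroke→J1
β1 stroke→R1
β2 stroke→I1
β3 stroke→Sf1
β4 stroke→I2
β5 stroke→I3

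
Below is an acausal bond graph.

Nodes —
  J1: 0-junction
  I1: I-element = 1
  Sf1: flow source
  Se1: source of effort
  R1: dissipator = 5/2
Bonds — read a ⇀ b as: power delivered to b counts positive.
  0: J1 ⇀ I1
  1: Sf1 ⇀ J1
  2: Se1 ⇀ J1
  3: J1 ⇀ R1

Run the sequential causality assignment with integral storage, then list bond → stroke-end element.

bond 0 →I1
bond 1 →Sf1
bond 2 →J1
bond 3 →R1

bond 1 stroke→Sf1  (Sf1 (Sf) sets flow on bond)
bond 2 stroke→J1  (source Se1 imposes e)
bond 0 stroke→I1  (J1: bond 2 brought effort, rest push out)
bond 3 stroke→R1  (common-e at J1 fixed by 2)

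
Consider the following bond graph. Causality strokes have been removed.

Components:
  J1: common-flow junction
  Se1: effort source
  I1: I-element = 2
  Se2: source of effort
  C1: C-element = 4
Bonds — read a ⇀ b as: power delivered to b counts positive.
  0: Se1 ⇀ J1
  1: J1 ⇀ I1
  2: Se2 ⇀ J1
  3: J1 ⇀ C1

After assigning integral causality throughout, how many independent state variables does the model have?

β0 stroke at J1  (Se1 fixes effort; stroke away)
β2 stroke at J1  (Se2 (Se) sets effort on bond)
β1 stroke at I1  (I1 integral (f out))
β3 stroke at J1  (common-f at J1 fixed by 1)

2  (C1, I1 all integral)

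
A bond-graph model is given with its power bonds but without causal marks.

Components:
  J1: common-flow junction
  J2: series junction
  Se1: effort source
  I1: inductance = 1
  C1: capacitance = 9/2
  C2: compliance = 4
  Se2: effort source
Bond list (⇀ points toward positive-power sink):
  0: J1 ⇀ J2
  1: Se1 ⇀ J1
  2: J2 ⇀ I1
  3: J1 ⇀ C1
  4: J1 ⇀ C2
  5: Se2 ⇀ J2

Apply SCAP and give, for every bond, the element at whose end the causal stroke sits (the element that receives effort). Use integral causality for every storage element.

β1 stroke→J1  (Se1: effort source, stroke at far end)
β5 stroke→J2  (source Se2 imposes e)
β2 stroke→I1  (I1 integral (f out))
β0 stroke→J2  (J2: bond 2 brought flow, rest push out)
β3 stroke→J1  (1-jn J1 has f-setter on 0)
β4 stroke→J1  (J1: bond 0 brought flow, rest push out)

β0 stroke at J2
β1 stroke at J1
β2 stroke at I1
β3 stroke at J1
β4 stroke at J1
β5 stroke at J2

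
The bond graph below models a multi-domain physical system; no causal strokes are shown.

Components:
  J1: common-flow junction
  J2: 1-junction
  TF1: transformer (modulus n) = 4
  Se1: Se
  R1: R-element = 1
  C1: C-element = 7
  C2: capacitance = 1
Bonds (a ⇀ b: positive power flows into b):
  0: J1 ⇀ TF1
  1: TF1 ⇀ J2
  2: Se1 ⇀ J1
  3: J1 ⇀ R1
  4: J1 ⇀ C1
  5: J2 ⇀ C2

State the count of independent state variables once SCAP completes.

b2 stroke→J1  (Se1 fixes effort; stroke away)
b4 stroke→J1  (C1 outputs effort q/C1)
b5 stroke→J2  (C2: C, integral causality)
b1 stroke→TF1  (J2: last free bond brings flow in)
b0 stroke→J1  (through TF1, causality passes straight; one stroke at TF1)
b3 stroke→R1  (only one flow-in slot at J1)

2  (C1, C2 all integral)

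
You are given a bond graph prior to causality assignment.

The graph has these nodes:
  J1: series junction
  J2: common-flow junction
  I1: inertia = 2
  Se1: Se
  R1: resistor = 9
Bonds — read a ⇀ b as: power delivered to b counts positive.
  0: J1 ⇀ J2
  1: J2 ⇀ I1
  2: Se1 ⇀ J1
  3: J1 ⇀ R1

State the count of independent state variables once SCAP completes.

1  (I1 all integral)

b2 stroke at J1  (Se1: effort source, stroke at far end)
b1 stroke at I1  (I1 integral (f out))
b0 stroke at J2  (1-jn J2 has f-setter on 1)
b3 stroke at J1  (1-jn J1 has f-setter on 0)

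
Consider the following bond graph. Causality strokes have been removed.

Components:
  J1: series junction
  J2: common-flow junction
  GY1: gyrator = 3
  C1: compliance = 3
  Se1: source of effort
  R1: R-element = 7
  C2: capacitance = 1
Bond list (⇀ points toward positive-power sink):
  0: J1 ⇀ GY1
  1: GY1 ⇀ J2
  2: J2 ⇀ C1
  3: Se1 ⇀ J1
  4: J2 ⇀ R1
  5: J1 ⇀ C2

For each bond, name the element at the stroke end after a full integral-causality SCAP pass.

β3 stroke→J1  (Se1 fixes effort; stroke away)
β2 stroke→J2  (C1 outputs effort q/C1)
β5 stroke→J1  (C2: C, integral causality)
β0 stroke→GY1  (J1 needs exactly one f-in)
β1 stroke→GY1  (GY GY1: same side as bond 0)
β4 stroke→J2  (J2 flow already set via bond 1)

#0 stroke at GY1
#1 stroke at GY1
#2 stroke at J2
#3 stroke at J1
#4 stroke at J2
#5 stroke at J1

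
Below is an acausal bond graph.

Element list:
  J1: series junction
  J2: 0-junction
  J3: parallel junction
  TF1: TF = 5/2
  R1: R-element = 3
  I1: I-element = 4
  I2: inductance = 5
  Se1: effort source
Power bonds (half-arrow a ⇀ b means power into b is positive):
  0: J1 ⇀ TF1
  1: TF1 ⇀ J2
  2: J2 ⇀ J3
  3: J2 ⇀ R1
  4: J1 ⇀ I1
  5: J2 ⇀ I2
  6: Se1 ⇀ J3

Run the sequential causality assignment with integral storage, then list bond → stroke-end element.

bond 6 stroke at J3  (Se1: effort source, stroke at far end)
bond 2 stroke at J2  (J3 effort already set via bond 6)
bond 1 stroke at TF1  (0-jn J2 has e-setter on 2)
bond 3 stroke at R1  (0-jn J2 has e-setter on 2)
bond 5 stroke at I2  (common-e at J2 fixed by 2)
bond 0 stroke at J1  (through TF1, causality passes straight; one stroke at TF1)
bond 4 stroke at I1  (J1 needs exactly one f-in)

bond 0 stroke→J1
bond 1 stroke→TF1
bond 2 stroke→J2
bond 3 stroke→R1
bond 4 stroke→I1
bond 5 stroke→I2
bond 6 stroke→J3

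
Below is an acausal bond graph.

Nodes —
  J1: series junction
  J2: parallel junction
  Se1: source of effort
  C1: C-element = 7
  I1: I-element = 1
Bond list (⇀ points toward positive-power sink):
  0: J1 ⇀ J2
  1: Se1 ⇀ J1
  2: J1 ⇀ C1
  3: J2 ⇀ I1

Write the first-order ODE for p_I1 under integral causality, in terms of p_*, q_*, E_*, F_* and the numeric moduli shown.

dp_I1/dt = E_Se1 - q_C1/7

#1 |J1  (source Se1 imposes e)
#2 |J1  (C1 outputs effort q/C1)
#0 |J2  (J1 needs exactly one f-in)
#3 |I1  (J2: bond 0 brought effort, rest push out)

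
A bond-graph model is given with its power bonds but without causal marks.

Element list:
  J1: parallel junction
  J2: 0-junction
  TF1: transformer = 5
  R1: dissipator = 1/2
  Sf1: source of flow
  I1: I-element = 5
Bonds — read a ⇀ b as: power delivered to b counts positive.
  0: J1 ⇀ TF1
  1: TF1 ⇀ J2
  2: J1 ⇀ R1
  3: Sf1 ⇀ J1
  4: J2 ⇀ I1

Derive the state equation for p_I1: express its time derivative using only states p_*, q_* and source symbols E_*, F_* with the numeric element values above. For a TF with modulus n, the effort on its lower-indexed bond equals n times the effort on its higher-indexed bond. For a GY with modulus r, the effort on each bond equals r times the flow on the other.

b3 |Sf1  (Sf1 (Sf) sets flow on bond)
b4 |I1  (I1 outputs flow p/I1)
b1 |J2  (J2: last free bond brings effort in)
b0 |TF1  (through TF1, causality passes straight; one stroke at TF1)
b2 |J1  (closing 0-jn rule on J1)

dp_I1/dt = F_Sf1/10 - p_I1/250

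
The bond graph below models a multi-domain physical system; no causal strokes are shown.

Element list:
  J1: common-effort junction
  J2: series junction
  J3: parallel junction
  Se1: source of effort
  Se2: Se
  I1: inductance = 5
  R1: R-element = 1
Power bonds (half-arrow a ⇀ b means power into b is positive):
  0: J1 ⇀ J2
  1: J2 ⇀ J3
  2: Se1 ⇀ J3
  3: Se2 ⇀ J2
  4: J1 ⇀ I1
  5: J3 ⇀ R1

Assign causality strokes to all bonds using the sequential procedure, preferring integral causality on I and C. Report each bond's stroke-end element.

#2 |J3  (source Se1 imposes e)
#3 |J2  (Se2 fixes effort; stroke away)
#1 |J2  (common-e at J3 fixed by 2)
#5 |R1  (common-e at J3 fixed by 2)
#0 |J1  (closing 1-jn rule on J2)
#4 |I1  (J1 effort already set via bond 0)

β0 |J1
β1 |J2
β2 |J3
β3 |J2
β4 |I1
β5 |R1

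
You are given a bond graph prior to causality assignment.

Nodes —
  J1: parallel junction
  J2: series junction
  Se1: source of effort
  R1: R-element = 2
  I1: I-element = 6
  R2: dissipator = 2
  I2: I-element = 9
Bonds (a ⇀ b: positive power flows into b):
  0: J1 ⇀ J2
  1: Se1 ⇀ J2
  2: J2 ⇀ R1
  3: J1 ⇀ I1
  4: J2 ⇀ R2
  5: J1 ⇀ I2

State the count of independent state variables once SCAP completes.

2  (I1, I2 all integral)

b1 stroke at J2  (Se1 fixes effort; stroke away)
b3 stroke at I1  (I1 integral (f out))
b5 stroke at I2  (I2 integral (f out))
b0 stroke at J1  (closing 0-jn rule on J1)
b2 stroke at J2  (J2 flow already set via bond 0)
b4 stroke at J2  (J2 flow already set via bond 0)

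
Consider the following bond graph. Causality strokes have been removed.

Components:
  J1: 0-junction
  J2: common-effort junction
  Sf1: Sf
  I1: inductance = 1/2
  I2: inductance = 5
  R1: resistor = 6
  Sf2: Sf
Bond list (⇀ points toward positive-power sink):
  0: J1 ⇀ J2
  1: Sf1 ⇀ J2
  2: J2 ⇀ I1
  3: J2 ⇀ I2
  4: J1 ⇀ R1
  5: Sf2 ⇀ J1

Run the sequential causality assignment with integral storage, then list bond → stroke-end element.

#1 |Sf1  (Sf1: flow source, stroke at near end)
#5 |Sf2  (source Sf2 imposes f)
#2 |I1  (I1: I, integral causality)
#3 |I2  (I2: I, integral causality)
#0 |J2  (J2: last free bond brings effort in)
#4 |J1  (only one effort-in slot at J1)

b0 stroke at J2
b1 stroke at Sf1
b2 stroke at I1
b3 stroke at I2
b4 stroke at J1
b5 stroke at Sf2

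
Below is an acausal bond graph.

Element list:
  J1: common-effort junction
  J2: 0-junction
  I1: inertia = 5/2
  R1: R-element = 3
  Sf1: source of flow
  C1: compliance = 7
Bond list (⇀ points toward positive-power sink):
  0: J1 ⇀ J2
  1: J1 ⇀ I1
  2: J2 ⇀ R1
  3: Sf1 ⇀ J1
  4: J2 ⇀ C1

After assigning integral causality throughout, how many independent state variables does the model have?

#3 →Sf1  (Sf1 fixes flow; stroke at Sf1)
#1 →I1  (prefer integral on I1)
#0 →J1  (J1: last free bond brings effort in)
#4 →J2  (C1: C, integral causality)
#2 →R1  (common-e at J2 fixed by 4)

2  (C1, I1 all integral)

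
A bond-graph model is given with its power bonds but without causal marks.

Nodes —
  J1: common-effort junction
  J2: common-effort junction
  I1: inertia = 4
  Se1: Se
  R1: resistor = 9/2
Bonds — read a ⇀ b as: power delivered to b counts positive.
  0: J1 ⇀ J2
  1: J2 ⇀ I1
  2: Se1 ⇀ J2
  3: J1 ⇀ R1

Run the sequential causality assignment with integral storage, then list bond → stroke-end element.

bond 0 stroke→J1
bond 1 stroke→I1
bond 2 stroke→J2
bond 3 stroke→R1

#2 →J2  (source Se1 imposes e)
#0 →J1  (J2 effort already set via bond 2)
#1 →I1  (common-e at J2 fixed by 2)
#3 →R1  (J1: bond 0 brought effort, rest push out)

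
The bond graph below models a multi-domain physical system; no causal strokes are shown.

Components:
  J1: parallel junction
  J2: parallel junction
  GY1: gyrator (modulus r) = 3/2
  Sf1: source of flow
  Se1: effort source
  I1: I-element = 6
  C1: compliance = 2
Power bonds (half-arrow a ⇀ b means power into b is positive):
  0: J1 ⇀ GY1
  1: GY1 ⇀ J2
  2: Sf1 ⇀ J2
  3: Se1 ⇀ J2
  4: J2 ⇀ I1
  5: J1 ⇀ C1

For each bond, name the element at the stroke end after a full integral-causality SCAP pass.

β2 stroke at Sf1  (Sf1 fixes flow; stroke at Sf1)
β3 stroke at J2  (Se1 (Se) sets effort on bond)
β1 stroke at GY1  (common-e at J2 fixed by 3)
β4 stroke at I1  (common-e at J2 fixed by 3)
β0 stroke at GY1  (GY1: gyrator matches bond 1)
β5 stroke at J1  (closing 0-jn rule on J1)

β0 stroke→GY1
β1 stroke→GY1
β2 stroke→Sf1
β3 stroke→J2
β4 stroke→I1
β5 stroke→J1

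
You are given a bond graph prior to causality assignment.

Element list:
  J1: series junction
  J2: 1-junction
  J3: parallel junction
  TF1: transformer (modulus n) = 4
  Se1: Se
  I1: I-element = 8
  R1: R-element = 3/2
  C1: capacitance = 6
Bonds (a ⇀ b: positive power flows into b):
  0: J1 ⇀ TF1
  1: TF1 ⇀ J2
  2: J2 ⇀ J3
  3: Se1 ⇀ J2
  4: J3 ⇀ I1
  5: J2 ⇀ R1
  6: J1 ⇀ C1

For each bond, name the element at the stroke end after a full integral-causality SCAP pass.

b0 →TF1
b1 →J2
b2 →J3
b3 →J2
b4 →I1
b5 →J2
b6 →J1

b3 →J2  (Se1 (Se) sets effort on bond)
b4 →I1  (I1: I, integral causality)
b2 →J3  (closing 0-jn rule on J3)
b1 →J2  (J2 flow already set via bond 2)
b5 →J2  (J2: bond 2 brought flow, rest push out)
b0 →TF1  (TF TF1: opposite of bond 1)
b6 →J1  (J1 flow already set via bond 0)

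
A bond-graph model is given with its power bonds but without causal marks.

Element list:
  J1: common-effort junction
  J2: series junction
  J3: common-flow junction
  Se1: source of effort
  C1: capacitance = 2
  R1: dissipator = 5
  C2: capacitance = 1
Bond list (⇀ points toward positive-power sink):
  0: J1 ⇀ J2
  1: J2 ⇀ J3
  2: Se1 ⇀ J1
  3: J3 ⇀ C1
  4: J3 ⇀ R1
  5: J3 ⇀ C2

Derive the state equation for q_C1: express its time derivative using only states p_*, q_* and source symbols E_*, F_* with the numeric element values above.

dq_C1/dt = E_Se1/5 - q_C1/10 - q_C2/5

b2 stroke at J1  (Se1: effort source, stroke at far end)
b0 stroke at J2  (J1 effort already set via bond 2)
b1 stroke at J3  (J2 needs exactly one f-in)
b3 stroke at J3  (prefer integral on C1)
b5 stroke at J3  (C2 outputs effort q/C2)
b4 stroke at R1  (J3 needs exactly one f-in)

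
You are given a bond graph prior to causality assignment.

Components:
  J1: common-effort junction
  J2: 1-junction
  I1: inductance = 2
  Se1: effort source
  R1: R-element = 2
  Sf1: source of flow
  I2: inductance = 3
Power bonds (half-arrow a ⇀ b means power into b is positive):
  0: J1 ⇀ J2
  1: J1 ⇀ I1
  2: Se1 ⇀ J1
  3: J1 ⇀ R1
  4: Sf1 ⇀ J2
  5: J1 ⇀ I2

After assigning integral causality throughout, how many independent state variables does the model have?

β2 |J1  (Se1 fixes effort; stroke away)
β4 |Sf1  (Sf1: flow source, stroke at near end)
β0 |J2  (common-e at J1 fixed by 2)
β1 |I1  (0-jn J1 has e-setter on 2)
β3 |R1  (J1: bond 2 brought effort, rest push out)
β5 |I2  (J1: bond 2 brought effort, rest push out)

2  (I1, I2 all integral)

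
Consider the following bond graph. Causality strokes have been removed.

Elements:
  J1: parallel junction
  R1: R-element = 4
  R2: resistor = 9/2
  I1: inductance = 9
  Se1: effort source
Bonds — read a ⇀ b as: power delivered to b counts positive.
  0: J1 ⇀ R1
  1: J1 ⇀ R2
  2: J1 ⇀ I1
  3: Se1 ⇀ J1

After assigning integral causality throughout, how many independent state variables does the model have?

1  (I1 all integral)

β3 |J1  (Se1: effort source, stroke at far end)
β0 |R1  (0-jn J1 has e-setter on 3)
β1 |R2  (J1 effort already set via bond 3)
β2 |I1  (0-jn J1 has e-setter on 3)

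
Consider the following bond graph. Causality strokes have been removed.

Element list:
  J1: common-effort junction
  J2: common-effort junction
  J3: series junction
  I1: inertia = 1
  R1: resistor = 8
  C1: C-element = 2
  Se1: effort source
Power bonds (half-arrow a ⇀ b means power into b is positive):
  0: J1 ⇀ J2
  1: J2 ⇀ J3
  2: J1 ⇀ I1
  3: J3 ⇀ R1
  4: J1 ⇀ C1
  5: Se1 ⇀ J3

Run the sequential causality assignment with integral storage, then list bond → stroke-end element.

bond 0 stroke→J2
bond 1 stroke→J3
bond 2 stroke→I1
bond 3 stroke→R1
bond 4 stroke→J1
bond 5 stroke→J3

b5 stroke at J3  (Se1 fixes effort; stroke away)
b2 stroke at I1  (I1 outputs flow p/I1)
b4 stroke at J1  (C1 integral (e out))
b0 stroke at J2  (common-e at J1 fixed by 4)
b1 stroke at J3  (J2 effort already set via bond 0)
b3 stroke at R1  (only one flow-in slot at J3)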